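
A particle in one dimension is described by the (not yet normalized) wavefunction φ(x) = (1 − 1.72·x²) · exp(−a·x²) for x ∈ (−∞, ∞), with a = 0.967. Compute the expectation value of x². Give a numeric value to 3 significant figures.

⟨x²⟩ = ∫ x²·|φ|² dx / ∫|φ|² dx (integrals over the domain).
Expand each integrand as polynomial × e^(−2ax²) and use ∫x^(2j)·e^(−2ax²) dx = (2j−1)!!/(4a)^j · √(π/(2a)), odd powers → 0; here √(π/(2a)) = 1.2745.
State is unnormalized: ∫|φ|² dx = 0.89708, and ∫φ*·x²·φ dx = 0.42769, so ⟨x²⟩ = 0.42769 / 0.89708.
⟨x²⟩ = 0.47676.

0.477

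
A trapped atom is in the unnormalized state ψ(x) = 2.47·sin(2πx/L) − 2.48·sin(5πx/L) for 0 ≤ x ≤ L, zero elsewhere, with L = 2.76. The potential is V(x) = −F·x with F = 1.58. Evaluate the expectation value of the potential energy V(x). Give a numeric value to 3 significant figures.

⟨V⟩ = ∫ V(x)·|ψ|² dx / ∫|ψ|² dx.
On 0 ≤ x ≤ L (j ≠ l): ∫sin²(jπx/L) dx = L/2, ∫sin(jπx/L)·sin(lπx/L) dx = 0; diagonal moments ∫x·sin²(jπx/L) dx = L²/4, ∫x²·sin²(jπx/L) dx = L³·(1/6 − 1/(4j²π²)); cross terms ∫x·sin(jπx/L)·sin(lπx/L) dx = 0 for j + l even and −4jlL²/(π²(j² − l²)²) for j + l odd, ∫x²·sin(jπx/L)·sin(lπx/L) dx = (−1)^(j+l)·4jlL³/(π²(j² − l²)²); higher powers the same way via product-to-sum and parts.
State is unnormalized: ∫|ψ|² dx = 16.907, and ∫ψ*·V(x)·ψ dx = -38.219, so ⟨V⟩ = -38.219 / 16.907.
⟨V⟩ = -2.2606.

-2.26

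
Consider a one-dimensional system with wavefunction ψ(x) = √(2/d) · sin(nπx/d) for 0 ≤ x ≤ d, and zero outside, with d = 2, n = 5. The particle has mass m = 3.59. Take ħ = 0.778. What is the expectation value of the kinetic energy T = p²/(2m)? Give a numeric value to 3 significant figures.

5.20

T = −(ħ²/2m) d²/dx², so ⟨T⟩ = −(ħ²/2m) ∫ ψ*·ψ'' dx; with m = 3.59.
d/dx sin(nπx/d) = (nπ/d)·cos(nπx/d) and d²/dx² sin(nπx/d) = −(nπ/d)²·sin(nπx/d); on 0 ≤ x ≤ d, ∫sin²(nπx/d) dx = d/2 and ∫sin(nπx/d)·cos(nπx/d) dx = 0.
⟨T⟩ = 5.2001.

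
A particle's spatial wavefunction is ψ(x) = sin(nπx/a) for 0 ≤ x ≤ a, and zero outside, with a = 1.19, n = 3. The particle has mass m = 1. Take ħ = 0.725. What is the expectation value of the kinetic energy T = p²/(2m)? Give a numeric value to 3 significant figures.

T = −(ħ²/2m) d²/dx², so ⟨T⟩ = −(ħ²/2m) ∫ ψ*·ψ'' dx / ∫|ψ|² dx; with m = 1.
d/dx sin(nπx/a) = (nπ/a)·cos(nπx/a) and d²/dx² sin(nπx/a) = −(nπ/a)²·sin(nπx/a); on 0 ≤ x ≤ a, ∫sin²(nπx/a) dx = a/2 and ∫sin(nπx/a)·cos(nπx/a) dx = 0.
State is unnormalized: ∫|ψ|² dx = 0.59500, and ∫ψ*·(−ħ²/2m · ψ'') dx = 9.8087, so ⟨T⟩ = 9.8087 / 0.59500.
⟨T⟩ = 16.485.

16.5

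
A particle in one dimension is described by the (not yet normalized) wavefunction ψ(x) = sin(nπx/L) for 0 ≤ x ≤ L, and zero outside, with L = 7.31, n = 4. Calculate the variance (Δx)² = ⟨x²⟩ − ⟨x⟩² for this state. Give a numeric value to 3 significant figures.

Compute ⟨x⟩ and ⟨x²⟩ separately, then (Δx)² = ⟨x²⟩ − ⟨x⟩².
With sin²θ = (1 − cos2θ)/2 on 0 ≤ x ≤ L: ∫sin²(nπx/L) dx = L/2, ∫x·sin²(nπx/L) dx = L²/4, ∫x²·sin²(nπx/L) dx = L³·(1/6 − 1/(4n²π²)); higher powers xᵏ the same way, integrating xᵏ·cos(2nπx/L) by parts.
Normalization: ∫|ψ|² dx = 3.6550.
⟨x⟩ = 3.6550 and ⟨x²⟩ = 17.643.
(Δx)² = 17.643 − (3.6550)² = 4.2838.

4.28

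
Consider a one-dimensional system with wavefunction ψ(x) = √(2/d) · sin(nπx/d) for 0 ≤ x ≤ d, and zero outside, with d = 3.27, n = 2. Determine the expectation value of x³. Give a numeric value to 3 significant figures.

8.08

⟨x³⟩ = ∫ x³·|ψ|² dx (integrals over the domain).
With sin²θ = (1 − cos2θ)/2 on 0 ≤ x ≤ d: ∫sin²(nπx/d) dx = d/2, ∫x·sin²(nπx/d) dx = d²/4, ∫x²·sin²(nπx/d) dx = d³·(1/6 − 1/(4n²π²)); higher powers xᵏ the same way, integrating xᵏ·cos(2nπx/d) by parts.
⟨x³⟩ = 8.0772.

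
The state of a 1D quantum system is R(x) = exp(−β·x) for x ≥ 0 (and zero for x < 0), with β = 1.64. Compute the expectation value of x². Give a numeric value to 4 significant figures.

⟨x²⟩ = ∫ x²·|R|² dx / ∫|R|² dx (integrals over the domain).
Every integrand reduces to terms xʲ·e^(−2βx) on [0, ∞); use ∫₀^∞ xʲ·e^(−2βx) dx = j!/(2β)^(j+1).
State is unnormalized: ∫|R|² dx = 0.30488, and ∫R*·x²·R dx = 0.056677, so ⟨x²⟩ = 0.056677 / 0.30488.
⟨x²⟩ = 0.18590.

0.1859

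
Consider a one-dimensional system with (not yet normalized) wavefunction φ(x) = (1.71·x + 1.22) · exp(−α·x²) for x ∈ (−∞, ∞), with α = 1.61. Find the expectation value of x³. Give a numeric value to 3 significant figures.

⟨x³⟩ = ∫ x³·|φ|² dx / ∫|φ|² dx (integrals over the domain).
Expand each integrand as polynomial × e^(−2αx²) and use ∫x^(2j)·e^(−2αx²) dx = (2j−1)!!/(4α)^j · √(π/(2α)), odd powers → 0; here √(π/(2α)) = 0.98775.
State is unnormalized: ∫|φ|² dx = 1.9187, and ∫φ*·x³·φ dx = 0.29811, so ⟨x³⟩ = 0.29811 / 1.9187.
⟨x³⟩ = 0.15538.

0.155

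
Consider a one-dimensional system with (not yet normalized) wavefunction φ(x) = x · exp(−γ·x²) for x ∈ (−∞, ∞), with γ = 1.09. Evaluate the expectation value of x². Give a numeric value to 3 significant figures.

0.688

⟨x²⟩ = ∫ x²·|φ|² dx / ∫|φ|² dx (integrals over the domain).
Expand each integrand as polynomial × e^(−2γx²) and use ∫x^(2j)·e^(−2γx²) dx = (2j−1)!!/(4γ)^j · √(π/(2γ)), odd powers → 0; here √(π/(2γ)) = 1.2005.
State is unnormalized: ∫|φ|² dx = 0.27533, and ∫φ*·x²·φ dx = 0.18945, so ⟨x²⟩ = 0.18945 / 0.27533.
⟨x²⟩ = 0.68807.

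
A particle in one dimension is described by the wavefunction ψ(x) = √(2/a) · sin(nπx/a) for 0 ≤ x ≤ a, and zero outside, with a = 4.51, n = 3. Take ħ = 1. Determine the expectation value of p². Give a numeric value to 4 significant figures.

p² ψ = −ħ² d²ψ/dx²; ⟨p²⟩ = −ħ² ∫ ψ*·ψ'' dx.
d/dx sin(nπx/a) = (nπ/a)·cos(nπx/a) and d²/dx² sin(nπx/a) = −(nπ/a)²·sin(nπx/a); on 0 ≤ x ≤ a, ∫sin²(nπx/a) dx = a/2 and ∫sin(nπx/a)·cos(nπx/a) dx = 0.
⟨p²⟩ = 4.3671.

4.367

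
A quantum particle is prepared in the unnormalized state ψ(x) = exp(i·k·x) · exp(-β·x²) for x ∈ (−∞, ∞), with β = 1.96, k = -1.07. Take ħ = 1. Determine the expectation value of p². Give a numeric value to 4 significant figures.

3.105

p² ψ = −ħ² d²ψ/dx²; ⟨p²⟩ = −ħ² ∫ ψ*·ψ'' dx / ∫|ψ|² dx.
Gaussian moments: ∫x^(2j)·e^(−2βx²) dx = (2j−1)!!/(4β)^j · √(π/(2β)), odd powers integrate to 0; here √(π/(2β)) = 0.89522. Derivatives: ψ′ = (ik − 2βx)·ψ, ψ″ = ((ik − 2βx)² − 2β)·ψ; the odd-in-x pieces drop out.
State is unnormalized: ∫|ψ|² dx = 0.89522, and ∫ψ*·(−ħ² ψ'') dx = 2.7796, so ⟨p²⟩ = 2.7796 / 0.89522.
⟨p²⟩ = 3.1049.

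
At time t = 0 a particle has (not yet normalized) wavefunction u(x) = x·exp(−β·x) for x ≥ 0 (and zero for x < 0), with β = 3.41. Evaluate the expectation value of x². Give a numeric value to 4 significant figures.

⟨x²⟩ = ∫ x²·|u|² dx / ∫|u|² dx (integrals over the domain).
Every integrand reduces to terms xʲ·e^(−2βx) on [0, ∞); use ∫₀^∞ xʲ·e^(−2βx) dx = j!/(2β)^(j+1).
State is unnormalized: ∫|u|² dx = 0.0063049, and ∫u*·x²·u dx = 0.0016266, so ⟨x²⟩ = 0.0016266 / 0.0063049.
⟨x²⟩ = 0.25800.

0.2580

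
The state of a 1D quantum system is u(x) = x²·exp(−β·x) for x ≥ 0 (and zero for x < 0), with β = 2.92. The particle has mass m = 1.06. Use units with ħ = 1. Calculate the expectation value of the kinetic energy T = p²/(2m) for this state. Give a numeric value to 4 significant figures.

T = −(ħ²/2m) d²/dx², so ⟨T⟩ = −(ħ²/2m) ∫ u*·u'' dx / ∫|u|² dx; with m = 1.06.
Differentiate x²·exp(−β·x) with the product rule; every integrand then reduces to terms xʲ·e^(−2βx) on [0, ∞), with ∫₀^∞ xʲ·e^(−2βx) dx = j!/(2β)^(j+1).
State is unnormalized: ∫|u|² dx = 0.0035330, and ∫u*·(−ħ²/2m · u'') dx = 0.0047365, so ⟨T⟩ = 0.0047365 / 0.0035330.
⟨T⟩ = 1.3406.

1.341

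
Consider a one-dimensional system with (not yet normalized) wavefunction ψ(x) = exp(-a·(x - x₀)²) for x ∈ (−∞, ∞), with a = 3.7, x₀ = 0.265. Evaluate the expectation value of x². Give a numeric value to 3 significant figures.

0.138

⟨x²⟩ = ∫ x²·|ψ|² dx / ∫|ψ|² dx (integrals over the domain).
Gaussian moments (u = x − x₀): ∫u^(2j)·e^(−2au²) du = (2j−1)!!/(4a)^j · √(π/(2a)), odd powers integrate to 0; here √(π/(2a)) = 0.65157.
State is unnormalized: ∫|ψ|² dx = 0.65157, and ∫ψ*·x²·ψ dx = 0.089781, so ⟨x²⟩ = 0.089781 / 0.65157.
⟨x²⟩ = 0.13779.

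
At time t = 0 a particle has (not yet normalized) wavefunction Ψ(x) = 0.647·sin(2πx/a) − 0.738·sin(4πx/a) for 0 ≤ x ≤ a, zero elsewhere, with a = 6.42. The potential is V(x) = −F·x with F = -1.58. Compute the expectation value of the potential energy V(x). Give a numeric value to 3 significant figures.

⟨V⟩ = ∫ V(x)·|Ψ|² dx / ∫|Ψ|² dx.
On 0 ≤ x ≤ a (j ≠ l): ∫sin²(jπx/a) dx = a/2, ∫sin(jπx/a)·sin(lπx/a) dx = 0; diagonal moments ∫x·sin²(jπx/a) dx = a²/4, ∫x²·sin²(jπx/a) dx = a³·(1/6 − 1/(4j²π²)); cross terms ∫x·sin(jπx/a)·sin(lπx/a) dx = 0 for j + l even and −4jla²/(π²(j² − l²)²) for j + l odd, ∫x²·sin(jπx/a)·sin(lπx/a) dx = (−1)^(j+l)·4jla³/(π²(j² − l²)²); higher powers the same way via product-to-sum and parts.
State is unnormalized: ∫|Ψ|² dx = 3.0920, and ∫Ψ*·V(x)·Ψ dx = 15.682, so ⟨V⟩ = 15.682 / 3.0920.
⟨V⟩ = 5.0718.

5.07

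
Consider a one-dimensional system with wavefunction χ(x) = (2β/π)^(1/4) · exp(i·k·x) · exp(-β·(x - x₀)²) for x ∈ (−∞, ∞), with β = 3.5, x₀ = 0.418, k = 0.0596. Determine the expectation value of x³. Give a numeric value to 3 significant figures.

⟨x³⟩ = ∫ x³·|χ|² dx (integrals over the domain).
Gaussian moments (u = x − x₀): ∫u^(2j)·e^(−2βu²) du = (2j−1)!!/(4β)^j · √(π/(2β)), odd powers integrate to 0; here √(π/(2β)) = 0.66992.
⟨x³⟩ = 0.16261.

0.163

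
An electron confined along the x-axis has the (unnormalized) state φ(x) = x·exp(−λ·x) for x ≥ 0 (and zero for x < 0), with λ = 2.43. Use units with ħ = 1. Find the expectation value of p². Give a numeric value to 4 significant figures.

p² φ = −ħ² d²φ/dx²; ⟨p²⟩ = −ħ² ∫ φ*·φ'' dx / ∫|φ|² dx.
Differentiate x·exp(−λ·x) with the product rule; every integrand then reduces to terms xʲ·e^(−2λx) on [0, ∞), with ∫₀^∞ xʲ·e^(−2λx) dx = j!/(2λ)^(j+1).
State is unnormalized: ∫|φ|² dx = 0.017423, and ∫φ*·(−ħ² φ'') dx = 0.10288, so ⟨p²⟩ = 0.10288 / 0.017423.
⟨p²⟩ = 5.9049.

5.905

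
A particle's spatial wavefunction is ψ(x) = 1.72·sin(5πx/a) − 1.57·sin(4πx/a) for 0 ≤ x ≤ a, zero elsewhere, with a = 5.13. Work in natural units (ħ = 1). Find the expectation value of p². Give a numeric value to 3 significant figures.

7.84

p² ψ = −ħ² d²ψ/dx²; ⟨p²⟩ = −ħ² ∫ ψ*·ψ'' dx / ∫|ψ|² dx.
d²/dx² sin(jπx/a) = −(jπ/a)²·sin(jπx/a); on 0 ≤ x ≤ a, ∫sin²(jπx/a) dx = a/2 and ∫sin(jπx/a)·sin(lπx/a) dx = 0 for j ≠ l, so only diagonal terms survive in ∫|ψ|² and ∫ψ·ψ″; ∫ψ·ψ′ dx = [ψ²/2] between the walls = 0.
State is unnormalized: ∫|ψ|² dx = 13.911, and ∫ψ*·(−ħ² ψ'') dx = 109.08, so ⟨p²⟩ = 109.08 / 13.911.
⟨p²⟩ = 7.8417.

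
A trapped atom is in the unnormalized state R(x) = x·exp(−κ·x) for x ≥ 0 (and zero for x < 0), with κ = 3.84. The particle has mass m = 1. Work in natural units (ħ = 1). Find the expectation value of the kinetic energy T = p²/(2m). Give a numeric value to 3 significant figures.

7.37

T = −(ħ²/2m) d²/dx², so ⟨T⟩ = −(ħ²/2m) ∫ R*·R'' dx / ∫|R|² dx; with m = 1.
Differentiate x·exp(−κ·x) with the product rule; every integrand then reduces to terms xʲ·e^(−2κx) on [0, ∞), with ∫₀^∞ xʲ·e^(−2κx) dx = j!/(2κ)^(j+1).
State is unnormalized: ∫|R|² dx = 0.0044152, and ∫R*·(−ħ²/2m · R'') dx = 0.032552, so ⟨T⟩ = 0.032552 / 0.0044152.
⟨T⟩ = 7.3728.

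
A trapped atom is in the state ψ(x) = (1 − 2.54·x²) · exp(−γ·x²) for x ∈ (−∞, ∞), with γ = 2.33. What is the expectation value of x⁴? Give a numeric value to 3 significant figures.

0.0446

⟨x⁴⟩ = ∫ x⁴·|ψ|² dx / ∫|ψ|² dx (integrals over the domain).
Expand each integrand as polynomial × e^(−2γx²) and use ∫x^(2j)·e^(−2γx²) dx = (2j−1)!!/(4γ)^j · √(π/(2γ)), odd powers → 0; here √(π/(2γ)) = 0.82107.
State is unnormalized: ∫|ψ|² dx = 0.55649, and ∫ψ*·x⁴·ψ dx = 0.024792, so ⟨x⁴⟩ = 0.024792 / 0.55649.
⟨x⁴⟩ = 0.044551.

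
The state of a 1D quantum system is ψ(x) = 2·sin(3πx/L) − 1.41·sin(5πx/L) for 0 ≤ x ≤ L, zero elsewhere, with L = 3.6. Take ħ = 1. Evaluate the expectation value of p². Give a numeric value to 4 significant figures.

10.90

p² ψ = −ħ² d²ψ/dx²; ⟨p²⟩ = −ħ² ∫ ψ*·ψ'' dx / ∫|ψ|² dx.
d²/dx² sin(jπx/L) = −(jπ/L)²·sin(jπx/L); on 0 ≤ x ≤ L, ∫sin²(jπx/L) dx = L/2 and ∫sin(jπx/L)·sin(lπx/L) dx = 0 for j ≠ l, so only diagonal terms survive in ∫|ψ|² and ∫ψ·ψ″; ∫ψ·ψ′ dx = [ψ²/2] between the walls = 0.
State is unnormalized: ∫|ψ|² dx = 10.779, and ∫ψ*·(−ħ² ψ'') dx = 117.48, so ⟨p²⟩ = 117.48 / 10.779.
⟨p²⟩ = 10.899.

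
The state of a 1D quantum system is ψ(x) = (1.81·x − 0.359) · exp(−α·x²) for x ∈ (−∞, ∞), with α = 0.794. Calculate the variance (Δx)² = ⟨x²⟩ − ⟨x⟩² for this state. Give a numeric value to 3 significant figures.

0.750

Compute ⟨x⟩ and ⟨x²⟩ separately, then (Δx)² = ⟨x²⟩ − ⟨x⟩².
Expand each integrand as polynomial × e^(−2αx²) and use ∫x^(2j)·e^(−2αx²) dx = (2j−1)!!/(4α)^j · √(π/(2α)), odd powers → 0; here √(π/(2α)) = 1.4065.
Normalization: ∫|ψ|² dx = 1.6321.
⟨x⟩ = -0.35263 and ⟨x²⟩ = 0.87464.
(Δx)² = 0.87464 − (-0.35263)² = 0.75030.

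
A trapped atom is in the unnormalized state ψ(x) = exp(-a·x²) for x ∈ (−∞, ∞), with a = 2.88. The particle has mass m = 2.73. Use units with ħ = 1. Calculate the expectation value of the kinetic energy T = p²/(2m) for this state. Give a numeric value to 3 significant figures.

0.527

T = −(ħ²/2m) d²/dx², so ⟨T⟩ = −(ħ²/2m) ∫ ψ*·ψ'' dx / ∫|ψ|² dx; with m = 2.73.
Gaussian moments: ∫x^(2j)·e^(−2ax²) dx = (2j−1)!!/(4a)^j · √(π/(2a)), odd powers integrate to 0; here √(π/(2a)) = 0.73852. Derivatives: d/dx e^(−ax²) = −2ax·e^(−ax²), d²/dx² e^(−ax²) = (4a²x² − 2a)·e^(−ax²).
State is unnormalized: ∫|ψ|² dx = 0.73852, and ∫ψ*·(−ħ²/2m · ψ'') dx = 0.38955, so ⟨T⟩ = 0.38955 / 0.73852.
⟨T⟩ = 0.52747.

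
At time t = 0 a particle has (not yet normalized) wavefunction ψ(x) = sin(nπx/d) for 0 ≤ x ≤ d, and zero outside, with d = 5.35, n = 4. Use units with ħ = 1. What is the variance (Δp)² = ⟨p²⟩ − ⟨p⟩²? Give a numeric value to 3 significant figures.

5.52

Compute ⟨p⟩ and ⟨p²⟩ separately; (Δp)² = ⟨p²⟩ − ⟨p⟩².
d/dx sin(nπx/d) = (nπ/d)·cos(nπx/d) and d²/dx² sin(nπx/d) = −(nπ/d)²·sin(nπx/d); on 0 ≤ x ≤ d, ∫sin²(nπx/d) dx = d/2 and ∫sin(nπx/d)·cos(nπx/d) dx = 0.
Normalization: ∫|ψ|² dx = 2.6750.
⟨p⟩ = 0.0000 and ⟨p²⟩ = 5.5171.
(Δp)² = 5.5171 − (0.0000)² = 5.5171.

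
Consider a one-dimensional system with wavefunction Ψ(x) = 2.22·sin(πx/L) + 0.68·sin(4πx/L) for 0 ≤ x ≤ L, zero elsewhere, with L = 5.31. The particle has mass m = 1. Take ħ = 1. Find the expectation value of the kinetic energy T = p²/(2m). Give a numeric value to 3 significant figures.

0.400

T = −(ħ²/2m) d²/dx², so ⟨T⟩ = −(ħ²/2m) ∫ Ψ*·Ψ'' dx / ∫|Ψ|² dx; with m = 1.
d²/dx² sin(jπx/L) = −(jπ/L)²·sin(jπx/L); on 0 ≤ x ≤ L, ∫sin²(jπx/L) dx = L/2 and ∫sin(jπx/L)·sin(lπx/L) dx = 0 for j ≠ l, so only diagonal terms survive in ∫|Ψ|² and ∫Ψ·Ψ″; ∫Ψ·Ψ′ dx = [Ψ²/2] between the walls = 0.
State is unnormalized: ∫|Ψ|² dx = 14.313, and ∫Ψ*·(−ħ²/2m · Ψ'') dx = 5.7279, so ⟨T⟩ = 5.7279 / 14.313.
⟨T⟩ = 0.40020.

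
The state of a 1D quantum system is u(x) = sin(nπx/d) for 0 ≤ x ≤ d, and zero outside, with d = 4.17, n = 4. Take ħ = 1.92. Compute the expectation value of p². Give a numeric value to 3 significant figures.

p² u = −ħ² d²u/dx²; ⟨p²⟩ = −ħ² ∫ u*·u'' dx / ∫|u|² dx.
d/dx sin(nπx/d) = (nπ/d)·cos(nπx/d) and d²/dx² sin(nπx/d) = −(nπ/d)²·sin(nπx/d); on 0 ≤ x ≤ d, ∫sin²(nπx/d) dx = d/2 and ∫sin(nπx/d)·cos(nπx/d) dx = 0.
State is unnormalized: ∫|u|² dx = 2.0850, and ∫u*·(−ħ² u'') dx = 69.800, so ⟨p²⟩ = 69.800 / 2.0850.
⟨p²⟩ = 33.477.

33.5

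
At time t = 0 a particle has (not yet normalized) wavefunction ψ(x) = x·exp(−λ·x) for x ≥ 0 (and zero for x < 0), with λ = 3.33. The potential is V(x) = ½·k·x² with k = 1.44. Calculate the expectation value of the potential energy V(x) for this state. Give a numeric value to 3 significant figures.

0.195

⟨V⟩ = ∫ V(x)·|ψ|² dx / ∫|ψ|² dx.
Every integrand reduces to terms xʲ·e^(−2λx) on [0, ∞); use ∫₀^∞ xʲ·e^(−2λx) dx = j!/(2λ)^(j+1).
State is unnormalized: ∫|ψ|² dx = 0.0067703, and ∫ψ*·V(x)·ψ dx = 0.0013188, so ⟨V⟩ = 0.0013188 / 0.0067703.
⟨V⟩ = 0.19479.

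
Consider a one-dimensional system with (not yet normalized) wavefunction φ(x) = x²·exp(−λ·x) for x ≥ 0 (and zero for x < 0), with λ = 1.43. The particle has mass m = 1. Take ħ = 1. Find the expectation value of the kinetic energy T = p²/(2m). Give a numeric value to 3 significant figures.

T = −(ħ²/2m) d²/dx², so ⟨T⟩ = −(ħ²/2m) ∫ φ*·φ'' dx / ∫|φ|² dx; with m = 1.
Differentiate x²·exp(−λ·x) with the product rule; every integrand then reduces to terms xʲ·e^(−2λx) on [0, ∞), with ∫₀^∞ xʲ·e^(−2λx) dx = j!/(2λ)^(j+1).
State is unnormalized: ∫|φ|² dx = 0.12542, and ∫φ*·(−ħ²/2m · φ'') dx = 0.042747, so ⟨T⟩ = 0.042747 / 0.12542.
⟨T⟩ = 0.34082.

0.341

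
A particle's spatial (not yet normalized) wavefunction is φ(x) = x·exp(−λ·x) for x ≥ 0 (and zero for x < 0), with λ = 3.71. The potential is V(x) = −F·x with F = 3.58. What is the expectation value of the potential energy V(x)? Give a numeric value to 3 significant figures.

-1.45

⟨V⟩ = ∫ V(x)·|φ|² dx / ∫|φ|² dx.
Every integrand reduces to terms xʲ·e^(−2λx) on [0, ∞); use ∫₀^∞ xʲ·e^(−2λx) dx = j!/(2λ)^(j+1).
State is unnormalized: ∫|φ|² dx = 0.0048957, and ∫φ*·V(x)·φ dx = -0.0070863, so ⟨V⟩ = -0.0070863 / 0.0048957.
⟨V⟩ = -1.4474.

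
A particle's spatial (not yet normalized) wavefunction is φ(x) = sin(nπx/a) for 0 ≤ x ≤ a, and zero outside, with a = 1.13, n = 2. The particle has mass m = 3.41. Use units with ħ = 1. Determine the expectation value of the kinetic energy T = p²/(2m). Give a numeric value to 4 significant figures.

4.533

T = −(ħ²/2m) d²/dx², so ⟨T⟩ = −(ħ²/2m) ∫ φ*·φ'' dx / ∫|φ|² dx; with m = 3.41.
d/dx sin(nπx/a) = (nπ/a)·cos(nπx/a) and d²/dx² sin(nπx/a) = −(nπ/a)²·sin(nπx/a); on 0 ≤ x ≤ a, ∫sin²(nπx/a) dx = a/2 and ∫sin(nπx/a)·cos(nπx/a) dx = 0.
State is unnormalized: ∫|φ|² dx = 0.56500, and ∫φ*·(−ħ²/2m · φ'') dx = 2.5613, so ⟨T⟩ = 2.5613 / 0.56500.
⟨T⟩ = 4.5333.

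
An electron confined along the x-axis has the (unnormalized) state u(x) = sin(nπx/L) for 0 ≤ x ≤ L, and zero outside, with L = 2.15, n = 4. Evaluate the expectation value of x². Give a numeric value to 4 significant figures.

1.526

⟨x²⟩ = ∫ x²·|u|² dx / ∫|u|² dx (integrals over the domain).
With sin²θ = (1 − cos2θ)/2 on 0 ≤ x ≤ L: ∫sin²(nπx/L) dx = L/2, ∫x·sin²(nπx/L) dx = L²/4, ∫x²·sin²(nπx/L) dx = L³·(1/6 − 1/(4n²π²)); higher powers xᵏ the same way, integrating xᵏ·cos(2nπx/L) by parts.
State is unnormalized: ∫|u|² dx = 1.0750, and ∫u*·x²·u dx = 1.6407, so ⟨x²⟩ = 1.6407 / 1.0750.
⟨x²⟩ = 1.5262.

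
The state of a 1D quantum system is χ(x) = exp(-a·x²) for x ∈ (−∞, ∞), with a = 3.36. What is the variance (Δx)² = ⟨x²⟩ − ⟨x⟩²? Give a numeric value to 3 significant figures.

Compute ⟨x⟩ and ⟨x²⟩ separately, then (Δx)² = ⟨x²⟩ − ⟨x⟩².
Gaussian moments: ∫x^(2j)·e^(−2ax²) dx = (2j−1)!!/(4a)^j · √(π/(2a)), odd powers integrate to 0; here √(π/(2a)) = 0.68374.
Normalization: ∫|χ|² dx = 0.68374.
⟨x⟩ = 0.0000 and ⟨x²⟩ = 0.074405.
(Δx)² = 0.074405 − (0.0000)² = 0.074405.

0.0744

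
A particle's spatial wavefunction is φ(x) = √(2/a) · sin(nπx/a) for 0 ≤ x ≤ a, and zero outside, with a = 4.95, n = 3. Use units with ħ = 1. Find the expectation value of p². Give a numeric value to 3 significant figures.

3.63

p² φ = −ħ² d²φ/dx²; ⟨p²⟩ = −ħ² ∫ φ*·φ'' dx.
d/dx sin(nπx/a) = (nπ/a)·cos(nπx/a) and d²/dx² sin(nπx/a) = −(nπ/a)²·sin(nπx/a); on 0 ≤ x ≤ a, ∫sin²(nπx/a) dx = a/2 and ∫sin(nπx/a)·cos(nπx/a) dx = 0.
⟨p²⟩ = 3.6252.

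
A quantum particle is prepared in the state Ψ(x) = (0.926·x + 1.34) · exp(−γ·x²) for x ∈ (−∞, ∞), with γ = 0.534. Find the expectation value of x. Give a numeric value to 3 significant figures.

⟨x⟩ = ∫ x·|Ψ|² dx / ∫|Ψ|² dx (integrals over the domain).
Expand each integrand as polynomial × e^(−2γx²) and use ∫x^(2j)·e^(−2γx²) dx = (2j−1)!!/(4γ)^j · √(π/(2γ)), odd powers → 0; here √(π/(2γ)) = 1.7151.
State is unnormalized: ∫|Ψ|² dx = 3.7681, and ∫Ψ*·x·Ψ dx = 1.9927, so ⟨x⟩ = 1.9927 / 3.7681.
⟨x⟩ = 0.52882.

0.529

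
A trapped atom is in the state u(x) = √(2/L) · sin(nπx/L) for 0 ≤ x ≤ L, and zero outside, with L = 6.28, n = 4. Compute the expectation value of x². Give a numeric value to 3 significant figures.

⟨x²⟩ = ∫ x²·|u|² dx (integrals over the domain).
With sin²θ = (1 − cos2θ)/2 on 0 ≤ x ≤ L: ∫sin²(nπx/L) dx = L/2, ∫x·sin²(nπx/L) dx = L²/4, ∫x²·sin²(nπx/L) dx = L³·(1/6 − 1/(4n²π²)); higher powers xᵏ the same way, integrating xᵏ·cos(2nπx/L) by parts.
⟨x²⟩ = 13.021.

13.0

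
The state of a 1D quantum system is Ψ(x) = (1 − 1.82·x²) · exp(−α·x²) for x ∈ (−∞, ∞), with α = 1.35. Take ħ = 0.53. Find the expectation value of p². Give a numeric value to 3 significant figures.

1.40

p² Ψ = −ħ² d²Ψ/dx²; ⟨p²⟩ = −ħ² ∫ Ψ*·Ψ'' dx / ∫|Ψ|² dx.
Expand each integrand as polynomial × e^(−2αx²) and use ∫x^(2j)·e^(−2αx²) dx = (2j−1)!!/(4α)^j · √(π/(2α)), odd powers → 0; here √(π/(2α)) = 1.0787. Differentiate with the product rule, d/dx e^(−αx²) = −2αx·e^(−αx²).
State is unnormalized: ∫|Ψ|² dx = 0.71917, and ∫Ψ*·(−ħ² Ψ'') dx = 1.0100, so ⟨p²⟩ = 1.0100 / 0.71917.
⟨p²⟩ = 1.4045.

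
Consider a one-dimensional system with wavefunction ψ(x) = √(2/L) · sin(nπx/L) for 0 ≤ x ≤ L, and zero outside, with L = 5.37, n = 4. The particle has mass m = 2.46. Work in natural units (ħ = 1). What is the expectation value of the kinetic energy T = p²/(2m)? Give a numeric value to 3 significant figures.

T = −(ħ²/2m) d²/dx², so ⟨T⟩ = −(ħ²/2m) ∫ ψ*·ψ'' dx; with m = 2.46.
d/dx sin(nπx/L) = (nπ/L)·cos(nπx/L) and d²/dx² sin(nπx/L) = −(nπ/L)²·sin(nπx/L); on 0 ≤ x ≤ L, ∫sin²(nπx/L) dx = L/2 and ∫sin(nπx/L)·cos(nπx/L) dx = 0.
⟨T⟩ = 1.1130.

1.11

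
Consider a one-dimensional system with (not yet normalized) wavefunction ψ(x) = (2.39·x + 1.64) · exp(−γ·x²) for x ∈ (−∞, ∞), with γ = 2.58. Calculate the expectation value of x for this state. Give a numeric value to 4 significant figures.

0.2342

⟨x⟩ = ∫ x·|ψ|² dx / ∫|ψ|² dx (integrals over the domain).
Expand each integrand as polynomial × e^(−2γx²) and use ∫x^(2j)·e^(−2γx²) dx = (2j−1)!!/(4γ)^j · √(π/(2γ)), odd powers → 0; here √(π/(2γ)) = 0.78028.
State is unnormalized: ∫|ψ|² dx = 2.5305, and ∫ψ*·x·ψ dx = 0.59271, so ⟨x⟩ = 0.59271 / 2.5305.
⟨x⟩ = 0.23422.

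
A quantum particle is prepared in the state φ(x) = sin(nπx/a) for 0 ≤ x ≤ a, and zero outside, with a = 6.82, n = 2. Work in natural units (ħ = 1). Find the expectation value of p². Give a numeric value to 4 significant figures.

0.8488

p² φ = −ħ² d²φ/dx²; ⟨p²⟩ = −ħ² ∫ φ*·φ'' dx / ∫|φ|² dx.
d/dx sin(nπx/a) = (nπ/a)·cos(nπx/a) and d²/dx² sin(nπx/a) = −(nπ/a)²·sin(nπx/a); on 0 ≤ x ≤ a, ∫sin²(nπx/a) dx = a/2 and ∫sin(nπx/a)·cos(nπx/a) dx = 0.
State is unnormalized: ∫|φ|² dx = 3.4100, and ∫φ*·(−ħ² φ'') dx = 2.8943, so ⟨p²⟩ = 2.8943 / 3.4100.
⟨p²⟩ = 0.84877.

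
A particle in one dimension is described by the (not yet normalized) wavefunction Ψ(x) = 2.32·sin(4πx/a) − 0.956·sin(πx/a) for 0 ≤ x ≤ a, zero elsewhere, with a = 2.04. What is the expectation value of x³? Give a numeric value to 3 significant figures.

2.12

⟨x³⟩ = ∫ x³·|Ψ|² dx / ∫|Ψ|² dx (integrals over the domain).
On 0 ≤ x ≤ a (j ≠ l): ∫sin²(jπx/a) dx = a/2, ∫sin(jπx/a)·sin(lπx/a) dx = 0; diagonal moments ∫x·sin²(jπx/a) dx = a²/4, ∫x²·sin²(jπx/a) dx = a³·(1/6 − 1/(4j²π²)); cross terms ∫x·sin(jπx/a)·sin(lπx/a) dx = 0 for j + l even and −4jla²/(π²(j² − l²)²) for j + l odd, ∫x²·sin(jπx/a)·sin(lπx/a) dx = (−1)^(j+l)·4jla³/(π²(j² − l²)²); higher powers the same way via product-to-sum and parts.
State is unnormalized: ∫|Ψ|² dx = 6.4223, and ∫Ψ*·x³·Ψ dx = 13.587, so ⟨x³⟩ = 13.587 / 6.4223.
⟨x³⟩ = 2.1157.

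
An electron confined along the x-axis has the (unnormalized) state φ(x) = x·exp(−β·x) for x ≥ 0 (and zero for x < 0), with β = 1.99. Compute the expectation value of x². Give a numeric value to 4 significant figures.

0.7576

⟨x²⟩ = ∫ x²·|φ|² dx / ∫|φ|² dx (integrals over the domain).
Every integrand reduces to terms xʲ·e^(−2βx) on [0, ∞); use ∫₀^∞ xʲ·e^(−2βx) dx = j!/(2β)^(j+1).
State is unnormalized: ∫|φ|² dx = 0.031723, and ∫φ*·x²·φ dx = 0.024032, so ⟨x²⟩ = 0.024032 / 0.031723.
⟨x²⟩ = 0.75756.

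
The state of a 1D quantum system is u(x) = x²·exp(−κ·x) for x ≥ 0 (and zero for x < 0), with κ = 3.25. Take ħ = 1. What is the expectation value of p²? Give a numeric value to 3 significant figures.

3.52

p² u = −ħ² d²u/dx²; ⟨p²⟩ = −ħ² ∫ u*·u'' dx / ∫|u|² dx.
Differentiate x²·exp(−κ·x) with the product rule; every integrand then reduces to terms xʲ·e^(−2κx) on [0, ∞), with ∫₀^∞ xʲ·e^(−2κx) dx = j!/(2κ)^(j+1).
State is unnormalized: ∫|u|² dx = 0.0020684, and ∫u*·(−ħ² u'') dx = 0.0072827, so ⟨p²⟩ = 0.0072827 / 0.0020684.
⟨p²⟩ = 3.5208.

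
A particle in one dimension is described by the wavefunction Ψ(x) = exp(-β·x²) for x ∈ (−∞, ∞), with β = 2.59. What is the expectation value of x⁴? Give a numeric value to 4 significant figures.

0.02795

⟨x⁴⟩ = ∫ x⁴·|Ψ|² dx / ∫|Ψ|² dx (integrals over the domain).
Gaussian moments: ∫x^(2j)·e^(−2βx²) dx = (2j−1)!!/(4β)^j · √(π/(2β)), odd powers integrate to 0; here √(π/(2β)) = 0.77877.
State is unnormalized: ∫|Ψ|² dx = 0.77877, and ∫Ψ*·x⁴·Ψ dx = 0.021768, so ⟨x⁴⟩ = 0.021768 / 0.77877.
⟨x⁴⟩ = 0.027951.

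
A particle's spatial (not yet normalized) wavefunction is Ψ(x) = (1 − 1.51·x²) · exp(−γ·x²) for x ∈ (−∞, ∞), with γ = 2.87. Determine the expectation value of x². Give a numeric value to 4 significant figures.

⟨x²⟩ = ∫ x²·|Ψ|² dx / ∫|Ψ|² dx (integrals over the domain).
Expand each integrand as polynomial × e^(−2γx²) and use ∫x^(2j)·e^(−2γx²) dx = (2j−1)!!/(4γ)^j · √(π/(2γ)), odd powers → 0; here √(π/(2γ)) = 0.73981.
State is unnormalized: ∫|Ψ|² dx = 0.58359, and ∫Ψ*·x²·Ψ dx = 0.030309, so ⟨x²⟩ = 0.030309 / 0.58359.
⟨x²⟩ = 0.051935.

0.05194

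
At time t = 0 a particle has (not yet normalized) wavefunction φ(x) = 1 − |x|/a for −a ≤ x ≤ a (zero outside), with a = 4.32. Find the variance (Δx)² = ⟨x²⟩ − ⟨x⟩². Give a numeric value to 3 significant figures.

1.87

Compute ⟨x⟩ and ⟨x²⟩ separately, then (Δx)² = ⟨x²⟩ − ⟨x⟩².
φ is even, so ∫ over [−a, a] = 2∫₀ᵃ with φ = 1 − x/a there: ∫₀ᵃ (1 − x/a)² dx = a/3, ∫₀ᵃ x²(1 − x/a)² dx = a³/30, ∫₀ᵃ x⁴(1 − x/a)² dx = a⁵/105.
Normalization: ∫|φ|² dx = 2.8800.
⟨x⟩ = 0.0000 and ⟨x²⟩ = 1.8662.
(Δx)² = 1.8662 − (0.0000)² = 1.8662.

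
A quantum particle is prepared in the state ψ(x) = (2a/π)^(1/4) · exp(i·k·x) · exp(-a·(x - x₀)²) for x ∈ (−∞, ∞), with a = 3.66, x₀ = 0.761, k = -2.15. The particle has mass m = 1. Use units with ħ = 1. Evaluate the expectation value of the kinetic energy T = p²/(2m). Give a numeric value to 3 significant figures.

4.14

T = −(ħ²/2m) d²/dx², so ⟨T⟩ = −(ħ²/2m) ∫ ψ*·ψ'' dx; with m = 1.
Gaussian moments (u = x − x₀): ∫u^(2j)·e^(−2au²) du = (2j−1)!!/(4a)^j · √(π/(2a)), odd powers integrate to 0; here √(π/(2a)) = 0.65512. Derivatives: ψ′ = (ik − 2au)·ψ, ψ″ = ((ik − 2au)² − 2a)·ψ; the odd-in-u pieces drop out.
⟨T⟩ = 4.1413.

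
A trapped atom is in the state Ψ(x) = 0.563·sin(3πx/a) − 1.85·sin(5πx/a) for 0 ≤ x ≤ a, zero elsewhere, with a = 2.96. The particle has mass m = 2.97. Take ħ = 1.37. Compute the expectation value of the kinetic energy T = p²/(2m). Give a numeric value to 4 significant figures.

T = −(ħ²/2m) d²/dx², so ⟨T⟩ = −(ħ²/2m) ∫ Ψ*·Ψ'' dx / ∫|Ψ|² dx; with m = 2.97.
d²/dx² sin(jπx/a) = −(jπ/a)²·sin(jπx/a); on 0 ≤ x ≤ a, ∫sin²(jπx/a) dx = a/2 and ∫sin(jπx/a)·sin(lπx/a) dx = 0 for j ≠ l, so only diagonal terms survive in ∫|Ψ|² and ∫Ψ·Ψ″; ∫Ψ·Ψ′ dx = [Ψ²/2] between the walls = 0.
State is unnormalized: ∫|Ψ|² dx = 5.5344, and ∫Ψ*·(−ħ²/2m · Ψ'') dx = 46.576, so ⟨T⟩ = 46.576 / 5.5344.
⟨T⟩ = 8.4157.

8.416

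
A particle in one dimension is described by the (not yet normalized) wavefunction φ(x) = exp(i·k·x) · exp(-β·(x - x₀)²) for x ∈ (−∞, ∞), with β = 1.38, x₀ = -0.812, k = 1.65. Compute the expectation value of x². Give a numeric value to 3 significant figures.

⟨x²⟩ = ∫ x²·|φ|² dx / ∫|φ|² dx (integrals over the domain).
Gaussian moments (u = x − x₀): ∫u^(2j)·e^(−2βu²) du = (2j−1)!!/(4β)^j · √(π/(2β)), odd powers integrate to 0; here √(π/(2β)) = 1.0669.
State is unnormalized: ∫|φ|² dx = 1.0669, and ∫φ*·x²·φ dx = 0.89673, so ⟨x²⟩ = 0.89673 / 1.0669.
⟨x²⟩ = 0.84050.

0.841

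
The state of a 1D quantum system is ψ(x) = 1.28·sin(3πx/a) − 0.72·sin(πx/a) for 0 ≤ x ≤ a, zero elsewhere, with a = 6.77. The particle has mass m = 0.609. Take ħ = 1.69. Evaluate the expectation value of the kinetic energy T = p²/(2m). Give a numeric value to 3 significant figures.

3.57

T = −(ħ²/2m) d²/dx², so ⟨T⟩ = −(ħ²/2m) ∫ ψ*·ψ'' dx / ∫|ψ|² dx; with m = 0.609.
d²/dx² sin(jπx/a) = −(jπ/a)²·sin(jπx/a); on 0 ≤ x ≤ a, ∫sin²(jπx/a) dx = a/2 and ∫sin(jπx/a)·sin(lπx/a) dx = 0 for j ≠ l, so only diagonal terms survive in ∫|ψ|² and ∫ψ·ψ″; ∫ψ·ψ′ dx = [ψ²/2] between the walls = 0.
State is unnormalized: ∫|ψ|² dx = 7.3008, and ∫ψ*·(−ħ²/2m · ψ'') dx = 26.090, so ⟨T⟩ = 26.090 / 7.3008.
⟨T⟩ = 3.5736.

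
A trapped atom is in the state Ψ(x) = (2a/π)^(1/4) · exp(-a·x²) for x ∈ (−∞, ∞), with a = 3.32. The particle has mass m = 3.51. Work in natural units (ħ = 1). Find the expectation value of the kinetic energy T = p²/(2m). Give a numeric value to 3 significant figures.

0.473

T = −(ħ²/2m) d²/dx², so ⟨T⟩ = −(ħ²/2m) ∫ Ψ*·Ψ'' dx; with m = 3.51.
Gaussian moments: ∫x^(2j)·e^(−2ax²) dx = (2j−1)!!/(4a)^j · √(π/(2a)), odd powers integrate to 0; here √(π/(2a)) = 0.68785. Derivatives: d/dx e^(−ax²) = −2ax·e^(−ax²), d²/dx² e^(−ax²) = (4a²x² − 2a)·e^(−ax²).
⟨T⟩ = 0.47293.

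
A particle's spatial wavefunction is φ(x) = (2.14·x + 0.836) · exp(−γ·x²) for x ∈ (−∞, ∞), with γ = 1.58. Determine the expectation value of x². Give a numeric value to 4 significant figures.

0.3193

⟨x²⟩ = ∫ x²·|φ|² dx / ∫|φ|² dx (integrals over the domain).
Expand each integrand as polynomial × e^(−2γx²) and use ∫x^(2j)·e^(−2γx²) dx = (2j−1)!!/(4γ)^j · √(π/(2γ)), odd powers → 0; here √(π/(2γ)) = 0.99708.
State is unnormalized: ∫|φ|² dx = 1.4194, and ∫φ*·x²·φ dx = 0.45322, so ⟨x²⟩ = 0.45322 / 1.4194.
⟨x²⟩ = 0.31932.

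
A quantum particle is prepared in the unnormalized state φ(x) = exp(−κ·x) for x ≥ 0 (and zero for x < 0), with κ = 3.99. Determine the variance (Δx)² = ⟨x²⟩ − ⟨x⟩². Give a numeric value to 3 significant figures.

0.0157

Compute ⟨x⟩ and ⟨x²⟩ separately, then (Δx)² = ⟨x²⟩ − ⟨x⟩².
Every integrand reduces to terms xʲ·e^(−2κx) on [0, ∞); use ∫₀^∞ xʲ·e^(−2κx) dx = j!/(2κ)^(j+1).
Normalization: ∫|φ|² dx = 0.12531.
⟨x⟩ = 0.12531 and ⟨x²⟩ = 0.031407.
(Δx)² = 0.031407 − (0.12531)² = 0.015703.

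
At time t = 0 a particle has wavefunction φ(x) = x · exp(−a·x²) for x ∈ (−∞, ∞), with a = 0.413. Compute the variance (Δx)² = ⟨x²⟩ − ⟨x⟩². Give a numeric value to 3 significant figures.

1.82

Compute ⟨x⟩ and ⟨x²⟩ separately, then (Δx)² = ⟨x²⟩ − ⟨x⟩².
Expand each integrand as polynomial × e^(−2ax²) and use ∫x^(2j)·e^(−2ax²) dx = (2j−1)!!/(4a)^j · √(π/(2a)), odd powers → 0; here √(π/(2a)) = 1.9502.
Normalization: ∫|φ|² dx = 1.1805.
⟨x⟩ = 0.0000 and ⟨x²⟩ = 1.8160.
(Δx)² = 1.8160 − (0.0000)² = 1.8160.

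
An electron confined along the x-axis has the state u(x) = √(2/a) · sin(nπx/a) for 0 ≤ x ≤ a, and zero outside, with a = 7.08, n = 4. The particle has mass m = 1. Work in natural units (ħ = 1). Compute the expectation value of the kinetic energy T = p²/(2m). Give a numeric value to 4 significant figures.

1.575

T = −(ħ²/2m) d²/dx², so ⟨T⟩ = −(ħ²/2m) ∫ u*·u'' dx; with m = 1.
d/dx sin(nπx/a) = (nπ/a)·cos(nπx/a) and d²/dx² sin(nπx/a) = −(nπ/a)²·sin(nπx/a); on 0 ≤ x ≤ a, ∫sin²(nπx/a) dx = a/2 and ∫sin(nπx/a)·cos(nπx/a) dx = 0.
⟨T⟩ = 1.5752.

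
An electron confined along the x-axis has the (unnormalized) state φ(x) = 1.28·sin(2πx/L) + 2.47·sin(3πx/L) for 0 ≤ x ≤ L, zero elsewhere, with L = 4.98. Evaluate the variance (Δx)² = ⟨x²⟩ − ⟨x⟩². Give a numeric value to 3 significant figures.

Compute ⟨x⟩ and ⟨x²⟩ separately, then (Δx)² = ⟨x²⟩ − ⟨x⟩².
On 0 ≤ x ≤ L (j ≠ l): ∫sin²(jπx/L) dx = L/2, ∫sin(jπx/L)·sin(lπx/L) dx = 0; diagonal moments ∫x·sin²(jπx/L) dx = L²/4, ∫x²·sin²(jπx/L) dx = L³·(1/6 − 1/(4j²π²)); cross terms ∫x·sin(jπx/L)·sin(lπx/L) dx = 0 for j + l even and −4jlL²/(π²(j² − l²)²) for j + l odd, ∫x²·sin(jπx/L)·sin(lπx/L) dx = (−1)^(j+l)·4jlL³/(π²(j² − l²)²); higher powers the same way via product-to-sum and parts.
Normalization: ∫|φ|² dx = 19.271.
⟨x⟩ = 1.6985 and ⟨x²⟩ = 4.1485.
(Δx)² = 4.1485 − (1.6985)² = 1.2636.

1.26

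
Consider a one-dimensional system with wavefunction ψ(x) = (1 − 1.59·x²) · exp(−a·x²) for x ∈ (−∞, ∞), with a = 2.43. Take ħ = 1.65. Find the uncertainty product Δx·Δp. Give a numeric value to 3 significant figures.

Δx = √(⟨x²⟩−⟨x⟩²), Δp = √(⟨p²⟩−⟨p⟩²).
Expand each integrand as polynomial × e^(−2ax²) and use ∫x^(2j)·e^(−2ax²) dx = (2j−1)!!/(4a)^j · √(π/(2a)), odd powers → 0; here √(π/(2a)) = 0.80400. Differentiate with the product rule, d/dx e^(−ax²) = −2ax·e^(−ax²).
Normalization: ∫|ψ|² dx = 0.60551.
⟨x⟩ = 0.0000, ⟨x²⟩ = 0.057361 ⇒ Δx = 0.23950.
⟨p⟩ = 0.0000, ⟨p²⟩ = 13.304 ⇒ Δp = 3.6474.
Δx·Δp = 0.87356.

0.874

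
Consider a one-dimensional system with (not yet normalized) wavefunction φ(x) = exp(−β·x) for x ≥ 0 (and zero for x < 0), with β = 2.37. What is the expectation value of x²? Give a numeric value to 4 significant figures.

⟨x²⟩ = ∫ x²·|φ|² dx / ∫|φ|² dx (integrals over the domain).
Every integrand reduces to terms xʲ·e^(−2βx) on [0, ∞); use ∫₀^∞ xʲ·e^(−2βx) dx = j!/(2β)^(j+1).
State is unnormalized: ∫|φ|² dx = 0.21097, and ∫φ*·x²·φ dx = 0.018780, so ⟨x²⟩ = 0.018780 / 0.21097.
⟨x²⟩ = 0.089017.

0.08902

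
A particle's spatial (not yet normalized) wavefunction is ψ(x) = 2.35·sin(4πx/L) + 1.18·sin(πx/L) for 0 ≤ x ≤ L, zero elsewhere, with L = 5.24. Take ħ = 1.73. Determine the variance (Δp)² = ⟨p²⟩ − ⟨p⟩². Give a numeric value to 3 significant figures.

14.0

Compute ⟨p⟩ and ⟨p²⟩ separately; (Δp)² = ⟨p²⟩ − ⟨p⟩².
d²/dx² sin(jπx/L) = −(jπ/L)²·sin(jπx/L); on 0 ≤ x ≤ L, ∫sin²(jπx/L) dx = L/2 and ∫sin(jπx/L)·sin(lπx/L) dx = 0 for j ≠ l, so only diagonal terms survive in ∫|ψ|² and ∫ψ·ψ″; ∫ψ·ψ′ dx = [ψ²/2] between the walls = 0.
Normalization: ∫|ψ|² dx = 18.117.
⟨p⟩ = 0.0000 and ⟨p²⟩ = 13.963.
(Δp)² = 13.963 − (0.0000)² = 13.963.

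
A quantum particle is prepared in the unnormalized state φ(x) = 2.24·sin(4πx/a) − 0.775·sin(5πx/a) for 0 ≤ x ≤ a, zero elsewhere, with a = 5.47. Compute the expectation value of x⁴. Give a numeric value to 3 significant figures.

259.

⟨x⁴⟩ = ∫ x⁴·|φ|² dx / ∫|φ|² dx (integrals over the domain).
On 0 ≤ x ≤ a (j ≠ l): ∫sin²(jπx/a) dx = a/2, ∫sin(jπx/a)·sin(lπx/a) dx = 0; diagonal moments ∫x·sin²(jπx/a) dx = a²/4, ∫x²·sin²(jπx/a) dx = a³·(1/6 − 1/(4j²π²)); cross terms ∫x·sin(jπx/a)·sin(lπx/a) dx = 0 for j + l even and −4jla²/(π²(j² − l²)²) for j + l odd, ∫x²·sin(jπx/a)·sin(lπx/a) dx = (−1)^(j+l)·4jla³/(π²(j² − l²)²); higher powers the same way via product-to-sum and parts.
State is unnormalized: ∫|φ|² dx = 15.366, and ∫φ*·x⁴·φ dx = 3977.0, so ⟨x⁴⟩ = 3977.0 / 15.366.
⟨x⁴⟩ = 258.82.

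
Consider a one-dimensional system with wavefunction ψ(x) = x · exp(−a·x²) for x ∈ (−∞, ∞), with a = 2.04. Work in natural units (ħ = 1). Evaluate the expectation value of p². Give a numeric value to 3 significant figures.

6.12

p² ψ = −ħ² d²ψ/dx²; ⟨p²⟩ = −ħ² ∫ ψ*·ψ'' dx / ∫|ψ|² dx.
Expand each integrand as polynomial × e^(−2ax²) and use ∫x^(2j)·e^(−2ax²) dx = (2j−1)!!/(4a)^j · √(π/(2a)), odd powers → 0; here √(π/(2a)) = 0.87750. Differentiate with the product rule, d/dx e^(−ax²) = −2ax·e^(−ax²).
State is unnormalized: ∫|ψ|² dx = 0.10754, and ∫ψ*·(−ħ² ψ'') dx = 0.65812, so ⟨p²⟩ = 0.65812 / 0.10754.
⟨p²⟩ = 6.1200.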